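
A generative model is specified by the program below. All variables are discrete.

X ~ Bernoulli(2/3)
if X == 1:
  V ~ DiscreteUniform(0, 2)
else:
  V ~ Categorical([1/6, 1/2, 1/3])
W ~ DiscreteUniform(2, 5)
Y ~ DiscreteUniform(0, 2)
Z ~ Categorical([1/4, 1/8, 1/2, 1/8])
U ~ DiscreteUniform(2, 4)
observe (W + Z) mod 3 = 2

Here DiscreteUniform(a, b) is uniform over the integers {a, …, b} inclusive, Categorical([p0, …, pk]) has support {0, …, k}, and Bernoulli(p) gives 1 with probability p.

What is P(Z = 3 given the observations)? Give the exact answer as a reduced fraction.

Enumerate traces; 324 have nonzero weight after conditioning:
  (X=0, V=0, W=2, Y=0, Z=0, U=2) weight 1/2592
  (X=0, V=0, W=2, Y=0, Z=0, U=3) weight 1/2592
  (X=0, V=0, W=2, Y=0, Z=0, U=4) weight 1/2592
  (X=0, V=0, W=2, Y=0, Z=3, U=2) weight 1/5184
  (X=0, V=0, W=2, Y=0, Z=3, U=3) weight 1/5184
  (X=0, V=0, W=2, Y=0, Z=3, U=4) weight 1/5184
  (X=0, V=0, W=2, Y=1, Z=0, U=2) weight 1/2592
  (X=0, V=0, W=2, Y=1, Z=0, U=3) weight 1/2592
  (X=0, V=0, W=3, Y=0, Z=2, U=2) weight 1/1296
  (X=0, V=0, W=4, Y=0, Z=1, U=2) weight 1/5184
  … 314 more
Group by Z:
  weight(Z=0) = 1/8
  weight(Z=1) = 1/32
  weight(Z=2) = 1/8
  weight(Z=3) = 1/16
Total weight = 1/8 + 1/32 + 1/8 + 1/16 = 11/32
P(Z=0 | obs) = 1/8 / 11/32 = 4/11
P(Z=1 | obs) = 1/32 / 11/32 = 1/11
P(Z=2 | obs) = 1/8 / 11/32 = 4/11
P(Z=3 | obs) = 1/16 / 11/32 = 2/11

P(Z = 3 | obs) = 2/11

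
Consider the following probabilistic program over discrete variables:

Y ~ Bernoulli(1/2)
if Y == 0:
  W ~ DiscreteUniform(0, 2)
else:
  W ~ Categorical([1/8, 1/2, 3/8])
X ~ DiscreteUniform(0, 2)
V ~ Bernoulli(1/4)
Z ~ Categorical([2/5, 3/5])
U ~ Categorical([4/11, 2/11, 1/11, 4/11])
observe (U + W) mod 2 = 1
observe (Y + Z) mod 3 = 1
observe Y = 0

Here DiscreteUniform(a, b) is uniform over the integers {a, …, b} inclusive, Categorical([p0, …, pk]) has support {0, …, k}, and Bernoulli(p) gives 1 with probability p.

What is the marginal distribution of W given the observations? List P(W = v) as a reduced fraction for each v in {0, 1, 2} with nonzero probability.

P(W=0) = 6/17, P(W=1) = 5/17, P(W=2) = 6/17

Enumerate traces; 36 have nonzero weight after conditioning:
  (Y=0, W=0, X=0, V=0, Z=1, U=1) weight 1/220
  (Y=0, W=0, X=0, V=0, Z=1, U=3) weight 1/110
  (Y=0, W=0, X=0, V=1, Z=1, U=1) weight 1/660
  (Y=0, W=0, X=0, V=1, Z=1, U=3) weight 1/330
  (Y=0, W=0, X=1, V=0, Z=1, U=1) weight 1/220
  (Y=0, W=0, X=1, V=0, Z=1, U=3) weight 1/110
  (Y=0, W=0, X=1, V=1, Z=1, U=1) weight 1/660
  (Y=0, W=0, X=1, V=1, Z=1, U=3) weight 1/330
  (Y=0, W=1, X=0, V=0, Z=1, U=0) weight 1/110
  (Y=0, W=2, X=0, V=0, Z=1, U=1) weight 1/220
  … 26 more
Group by W:
  weight(W=0) = 3/55
  weight(W=1) = 1/22
  weight(W=2) = 3/55
Total weight = 3/55 + 1/22 + 3/55 = 17/110
P(W=0 | obs) = 3/55 / 17/110 = 6/17
P(W=1 | obs) = 1/22 / 17/110 = 5/17
P(W=2 | obs) = 3/55 / 17/110 = 6/17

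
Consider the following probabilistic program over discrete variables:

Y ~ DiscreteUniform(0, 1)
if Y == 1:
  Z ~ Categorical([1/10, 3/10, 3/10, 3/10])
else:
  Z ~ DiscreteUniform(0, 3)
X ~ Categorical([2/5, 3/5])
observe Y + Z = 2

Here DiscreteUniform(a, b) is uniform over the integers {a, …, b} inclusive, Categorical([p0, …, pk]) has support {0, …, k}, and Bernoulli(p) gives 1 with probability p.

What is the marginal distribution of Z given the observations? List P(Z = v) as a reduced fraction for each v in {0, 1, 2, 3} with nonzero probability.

P(Z=1) = 6/11, P(Z=2) = 5/11

Enumerate traces; 4 have nonzero weight after conditioning:
  (Y=0, Z=2, X=0) weight 1/20
  (Y=0, Z=2, X=1) weight 3/40
  (Y=1, Z=1, X=0) weight 3/50
  (Y=1, Z=1, X=1) weight 9/100
Group by Z:
  weight(Z=1) = 3/20
  weight(Z=2) = 1/8
Total weight = 3/20 + 1/8 = 11/40
P(Z=1 | obs) = 3/20 / 11/40 = 6/11
P(Z=2 | obs) = 1/8 / 11/40 = 5/11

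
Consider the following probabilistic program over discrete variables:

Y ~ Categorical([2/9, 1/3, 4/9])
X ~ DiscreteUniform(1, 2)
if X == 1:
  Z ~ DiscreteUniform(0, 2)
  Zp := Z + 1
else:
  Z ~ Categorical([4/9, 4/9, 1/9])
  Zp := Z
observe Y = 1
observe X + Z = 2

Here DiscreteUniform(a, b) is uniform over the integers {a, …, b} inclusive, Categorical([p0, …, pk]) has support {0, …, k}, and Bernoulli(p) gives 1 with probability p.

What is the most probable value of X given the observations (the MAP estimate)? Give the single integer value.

Enumerate traces; 2 have nonzero weight after conditioning:
  (Y=1, X=1, Z=1) weight 1/18
  (Y=1, X=2, Z=0) weight 2/27
Group by X:
  weight(X=1) = 1/18
  weight(X=2) = 2/27
Total weight = 1/18 + 2/27 = 7/54
P(X=1 | obs) = 1/18 / 7/54 = 3/7
P(X=2 | obs) = 2/27 / 7/54 = 4/7
argmax = 2

argmax_v P(X = v | obs) = 2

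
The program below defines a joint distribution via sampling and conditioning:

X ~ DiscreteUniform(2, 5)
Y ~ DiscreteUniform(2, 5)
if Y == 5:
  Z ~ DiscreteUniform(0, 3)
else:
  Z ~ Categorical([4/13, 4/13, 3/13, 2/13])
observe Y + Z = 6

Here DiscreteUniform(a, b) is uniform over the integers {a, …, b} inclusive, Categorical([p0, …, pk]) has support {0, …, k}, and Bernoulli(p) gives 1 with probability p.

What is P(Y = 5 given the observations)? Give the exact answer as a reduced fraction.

P(Y = 5 | obs) = 13/33

Enumerate traces; 12 have nonzero weight after conditioning:
  (X=2, Y=3, Z=3) weight 1/104
  (X=2, Y=4, Z=2) weight 3/208
  (X=2, Y=5, Z=1) weight 1/64
  (X=3, Y=3, Z=3) weight 1/104
  (X=3, Y=4, Z=2) weight 3/208
  (X=3, Y=5, Z=1) weight 1/64
  (X=4, Y=3, Z=3) weight 1/104
  (X=4, Y=4, Z=2) weight 3/208
  … 4 more
Group by Y:
  weight(Y=3) = 1/26
  weight(Y=4) = 3/52
  weight(Y=5) = 1/16
Total weight = 1/26 + 3/52 + 1/16 = 33/208
P(Y=3 | obs) = 1/26 / 33/208 = 8/33
P(Y=4 | obs) = 3/52 / 33/208 = 4/11
P(Y=5 | obs) = 1/16 / 33/208 = 13/33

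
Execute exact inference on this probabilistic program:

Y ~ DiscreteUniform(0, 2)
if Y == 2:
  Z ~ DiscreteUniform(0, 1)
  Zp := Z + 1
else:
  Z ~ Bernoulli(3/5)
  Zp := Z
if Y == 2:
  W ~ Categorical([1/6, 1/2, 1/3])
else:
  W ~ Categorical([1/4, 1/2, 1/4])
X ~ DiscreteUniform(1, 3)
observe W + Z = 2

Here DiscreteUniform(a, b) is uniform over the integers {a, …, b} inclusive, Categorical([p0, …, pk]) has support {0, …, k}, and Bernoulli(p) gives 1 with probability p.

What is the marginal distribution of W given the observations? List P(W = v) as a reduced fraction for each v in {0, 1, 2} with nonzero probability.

Enumerate traces; 18 have nonzero weight after conditioning:
  (Y=0, Z=0, W=2, X=1) weight 1/90
  (Y=0, Z=0, W=2, X=2) weight 1/90
  (Y=0, Z=0, W=2, X=3) weight 1/90
  (Y=0, Z=1, W=1, X=1) weight 1/30
  (Y=0, Z=1, W=1, X=2) weight 1/30
  (Y=0, Z=1, W=1, X=3) weight 1/30
  (Y=1, Z=0, W=2, X=1) weight 1/90
  (Y=1, Z=0, W=2, X=2) weight 1/90
  … 10 more
Group by W:
  weight(W=1) = 17/60
  weight(W=2) = 11/90
Total weight = 17/60 + 11/90 = 73/180
P(W=1 | obs) = 17/60 / 73/180 = 51/73
P(W=2 | obs) = 11/90 / 73/180 = 22/73

P(W=1) = 51/73, P(W=2) = 22/73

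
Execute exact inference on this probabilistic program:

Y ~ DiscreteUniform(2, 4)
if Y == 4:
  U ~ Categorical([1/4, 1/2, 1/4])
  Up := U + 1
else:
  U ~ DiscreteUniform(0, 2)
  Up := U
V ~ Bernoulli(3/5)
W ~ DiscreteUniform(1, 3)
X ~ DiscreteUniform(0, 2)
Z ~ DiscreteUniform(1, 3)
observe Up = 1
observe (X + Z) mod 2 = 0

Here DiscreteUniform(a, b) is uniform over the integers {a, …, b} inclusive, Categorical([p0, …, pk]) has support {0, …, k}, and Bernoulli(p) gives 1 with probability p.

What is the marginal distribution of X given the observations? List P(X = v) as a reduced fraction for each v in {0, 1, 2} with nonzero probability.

P(X=0) = 1/4, P(X=1) = 1/2, P(X=2) = 1/4

Enumerate traces; 72 have nonzero weight after conditioning:
  (Y=2, U=1, V=0, W=1, X=0, Z=2) weight 2/1215
  (Y=2, U=1, V=0, W=1, X=1, Z=1) weight 2/1215
  (Y=2, U=1, V=0, W=1, X=1, Z=3) weight 2/1215
  (Y=2, U=1, V=0, W=1, X=2, Z=2) weight 2/1215
  (Y=2, U=1, V=0, W=2, X=0, Z=2) weight 2/1215
  (Y=2, U=1, V=0, W=2, X=1, Z=1) weight 2/1215
  (Y=2, U=1, V=0, W=2, X=1, Z=3) weight 2/1215
  (Y=2, U=1, V=0, W=2, X=2, Z=2) weight 2/1215
  … 64 more
Group by X:
  weight(X=0) = 11/324
  weight(X=1) = 11/162
  weight(X=2) = 11/324
Total weight = 11/324 + 11/162 + 11/324 = 11/81
P(X=0 | obs) = 11/324 / 11/81 = 1/4
P(X=1 | obs) = 11/162 / 11/81 = 1/2
P(X=2 | obs) = 11/324 / 11/81 = 1/4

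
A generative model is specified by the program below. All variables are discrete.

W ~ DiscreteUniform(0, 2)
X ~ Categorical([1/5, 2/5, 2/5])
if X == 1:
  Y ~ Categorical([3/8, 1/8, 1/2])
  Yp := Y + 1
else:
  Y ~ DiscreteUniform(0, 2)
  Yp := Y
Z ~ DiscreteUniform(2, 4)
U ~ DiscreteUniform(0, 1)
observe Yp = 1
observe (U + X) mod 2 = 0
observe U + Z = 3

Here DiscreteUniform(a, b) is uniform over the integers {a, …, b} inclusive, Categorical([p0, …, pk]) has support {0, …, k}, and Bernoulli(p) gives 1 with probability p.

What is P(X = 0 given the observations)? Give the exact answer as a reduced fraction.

Enumerate traces; 9 have nonzero weight after conditioning:
  (W=0, X=0, Y=1, Z=3, U=0) weight 1/270
  (W=0, X=1, Y=0, Z=2, U=1) weight 1/120
  (W=0, X=2, Y=1, Z=3, U=0) weight 1/135
  (W=1, X=0, Y=1, Z=3, U=0) weight 1/270
  (W=1, X=1, Y=0, Z=2, U=1) weight 1/120
  (W=1, X=2, Y=1, Z=3, U=0) weight 1/135
  (W=2, X=0, Y=1, Z=3, U=0) weight 1/270
  (W=2, X=1, Y=0, Z=2, U=1) weight 1/120
  … 1 more
Group by X:
  weight(X=0) = 1/90
  weight(X=1) = 1/40
  weight(X=2) = 1/45
Total weight = 1/90 + 1/40 + 1/45 = 7/120
P(X=0 | obs) = 1/90 / 7/120 = 4/21
P(X=1 | obs) = 1/40 / 7/120 = 3/7
P(X=2 | obs) = 1/45 / 7/120 = 8/21

P(X = 0 | obs) = 4/21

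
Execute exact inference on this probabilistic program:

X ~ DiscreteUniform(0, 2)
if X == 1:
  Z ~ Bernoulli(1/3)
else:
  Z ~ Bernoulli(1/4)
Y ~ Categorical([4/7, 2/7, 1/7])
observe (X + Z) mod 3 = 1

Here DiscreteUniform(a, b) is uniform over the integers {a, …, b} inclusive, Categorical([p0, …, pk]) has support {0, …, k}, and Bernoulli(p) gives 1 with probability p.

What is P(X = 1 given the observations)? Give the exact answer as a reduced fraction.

P(X = 1 | obs) = 8/11

Enumerate traces; 6 have nonzero weight after conditioning:
  (X=0, Z=1, Y=0) weight 1/21
  (X=0, Z=1, Y=1) weight 1/42
  (X=0, Z=1, Y=2) weight 1/84
  (X=1, Z=0, Y=0) weight 8/63
  (X=1, Z=0, Y=1) weight 4/63
  (X=1, Z=0, Y=2) weight 2/63
Group by X:
  weight(X=0) = 1/12
  weight(X=1) = 2/9
Total weight = 1/12 + 2/9 = 11/36
P(X=0 | obs) = 1/12 / 11/36 = 3/11
P(X=1 | obs) = 2/9 / 11/36 = 8/11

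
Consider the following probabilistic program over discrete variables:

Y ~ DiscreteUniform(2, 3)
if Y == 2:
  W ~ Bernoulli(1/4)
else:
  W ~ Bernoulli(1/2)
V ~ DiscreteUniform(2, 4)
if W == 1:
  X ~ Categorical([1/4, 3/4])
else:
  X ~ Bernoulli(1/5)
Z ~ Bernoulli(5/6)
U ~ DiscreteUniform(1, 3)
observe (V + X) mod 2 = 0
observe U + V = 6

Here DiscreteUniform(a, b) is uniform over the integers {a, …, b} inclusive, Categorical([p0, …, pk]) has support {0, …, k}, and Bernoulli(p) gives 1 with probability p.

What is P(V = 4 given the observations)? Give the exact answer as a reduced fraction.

Enumerate traces; 16 have nonzero weight after conditioning:
  (Y=2, W=0, V=3, X=1, Z=0, U=3) weight 1/720
  (Y=2, W=0, V=3, X=1, Z=1, U=3) weight 1/144
  (Y=2, W=0, V=4, X=0, Z=0, U=2) weight 1/180
  (Y=2, W=0, V=4, X=0, Z=1, U=2) weight 1/36
  (Y=2, W=1, V=3, X=1, Z=0, U=3) weight 1/576
  (Y=2, W=1, V=3, X=1, Z=1, U=3) weight 5/576
  (Y=2, W=1, V=4, X=0, Z=0, U=2) weight 1/1728
  (Y=2, W=1, V=4, X=0, Z=1, U=2) weight 5/1728
  … 8 more
Group by V:
  weight(V=3) = 13/288
  weight(V=4) = 19/288
Total weight = 13/288 + 19/288 = 1/9
P(V=3 | obs) = 13/288 / 1/9 = 13/32
P(V=4 | obs) = 19/288 / 1/9 = 19/32

P(V = 4 | obs) = 19/32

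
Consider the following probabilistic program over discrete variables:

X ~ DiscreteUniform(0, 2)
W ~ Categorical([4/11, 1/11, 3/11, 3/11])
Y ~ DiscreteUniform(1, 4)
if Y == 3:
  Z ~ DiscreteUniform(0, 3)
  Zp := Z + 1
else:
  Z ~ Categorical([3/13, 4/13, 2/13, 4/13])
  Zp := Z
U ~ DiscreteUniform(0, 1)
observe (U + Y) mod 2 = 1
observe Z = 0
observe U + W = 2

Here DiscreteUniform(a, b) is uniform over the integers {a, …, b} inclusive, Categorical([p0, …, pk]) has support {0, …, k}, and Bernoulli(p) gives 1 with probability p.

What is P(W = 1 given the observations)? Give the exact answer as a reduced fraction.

P(W = 1 | obs) = 8/33

Enumerate traces; 12 have nonzero weight after conditioning:
  (X=0, W=1, Y=2, Z=0, U=1) weight 1/1144
  (X=0, W=1, Y=4, Z=0, U=1) weight 1/1144
  (X=0, W=2, Y=1, Z=0, U=0) weight 3/1144
  (X=0, W=2, Y=3, Z=0, U=0) weight 1/352
  (X=1, W=1, Y=2, Z=0, U=1) weight 1/1144
  (X=1, W=1, Y=4, Z=0, U=1) weight 1/1144
  (X=1, W=2, Y=1, Z=0, U=0) weight 3/1144
  (X=1, W=2, Y=3, Z=0, U=0) weight 1/352
  … 4 more
Group by W:
  weight(W=1) = 3/572
  weight(W=2) = 75/4576
Total weight = 3/572 + 75/4576 = 9/416
P(W=1 | obs) = 3/572 / 9/416 = 8/33
P(W=2 | obs) = 75/4576 / 9/416 = 25/33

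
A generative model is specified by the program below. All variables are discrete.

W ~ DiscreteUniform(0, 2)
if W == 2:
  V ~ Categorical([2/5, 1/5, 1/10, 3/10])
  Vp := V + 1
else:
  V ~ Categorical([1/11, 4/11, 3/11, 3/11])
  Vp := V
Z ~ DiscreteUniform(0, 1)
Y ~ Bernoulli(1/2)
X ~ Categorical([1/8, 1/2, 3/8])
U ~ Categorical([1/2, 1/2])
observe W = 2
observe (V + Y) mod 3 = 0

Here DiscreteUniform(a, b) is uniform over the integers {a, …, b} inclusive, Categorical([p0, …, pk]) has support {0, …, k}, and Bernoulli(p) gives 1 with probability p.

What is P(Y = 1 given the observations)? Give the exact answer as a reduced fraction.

Enumerate traces; 36 have nonzero weight after conditioning:
  (W=2, V=0, Z=0, Y=0, X=0, U=0) weight 1/480
  (W=2, V=0, Z=0, Y=0, X=0, U=1) weight 1/480
  (W=2, V=0, Z=0, Y=0, X=1, U=0) weight 1/120
  (W=2, V=0, Z=0, Y=0, X=1, U=1) weight 1/120
  (W=2, V=0, Z=0, Y=0, X=2, U=0) weight 1/160
  (W=2, V=0, Z=0, Y=0, X=2, U=1) weight 1/160
  (W=2, V=0, Z=1, Y=0, X=0, U=0) weight 1/480
  (W=2, V=0, Z=1, Y=0, X=0, U=1) weight 1/480
  (W=2, V=2, Z=0, Y=1, X=0, U=0) weight 1/1920
  … 27 more
Group by Y:
  weight(Y=0) = 7/60
  weight(Y=1) = 1/60
Total weight = 7/60 + 1/60 = 2/15
P(Y=0 | obs) = 7/60 / 2/15 = 7/8
P(Y=1 | obs) = 1/60 / 2/15 = 1/8

P(Y = 1 | obs) = 1/8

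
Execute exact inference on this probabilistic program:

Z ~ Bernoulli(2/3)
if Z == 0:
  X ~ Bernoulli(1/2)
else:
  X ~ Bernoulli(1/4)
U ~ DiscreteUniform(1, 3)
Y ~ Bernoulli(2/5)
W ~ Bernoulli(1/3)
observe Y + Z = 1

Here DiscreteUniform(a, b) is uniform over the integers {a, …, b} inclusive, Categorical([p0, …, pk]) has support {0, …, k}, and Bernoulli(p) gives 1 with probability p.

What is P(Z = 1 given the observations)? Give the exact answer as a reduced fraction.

Enumerate traces; 24 have nonzero weight after conditioning:
  (Z=0, X=0, U=1, Y=1, W=0) weight 2/135
  (Z=0, X=0, U=1, Y=1, W=1) weight 1/135
  (Z=0, X=0, U=2, Y=1, W=0) weight 2/135
  (Z=0, X=0, U=2, Y=1, W=1) weight 1/135
  (Z=0, X=0, U=3, Y=1, W=0) weight 2/135
  (Z=0, X=0, U=3, Y=1, W=1) weight 1/135
  (Z=0, X=1, U=1, Y=1, W=0) weight 2/135
  (Z=0, X=1, U=1, Y=1, W=1) weight 1/135
  (Z=1, X=0, U=1, Y=0, W=0) weight 1/15
  … 15 more
Group by Z:
  weight(Z=0) = 2/15
  weight(Z=1) = 2/5
Total weight = 2/15 + 2/5 = 8/15
P(Z=0 | obs) = 2/15 / 8/15 = 1/4
P(Z=1 | obs) = 2/5 / 8/15 = 3/4

P(Z = 1 | obs) = 3/4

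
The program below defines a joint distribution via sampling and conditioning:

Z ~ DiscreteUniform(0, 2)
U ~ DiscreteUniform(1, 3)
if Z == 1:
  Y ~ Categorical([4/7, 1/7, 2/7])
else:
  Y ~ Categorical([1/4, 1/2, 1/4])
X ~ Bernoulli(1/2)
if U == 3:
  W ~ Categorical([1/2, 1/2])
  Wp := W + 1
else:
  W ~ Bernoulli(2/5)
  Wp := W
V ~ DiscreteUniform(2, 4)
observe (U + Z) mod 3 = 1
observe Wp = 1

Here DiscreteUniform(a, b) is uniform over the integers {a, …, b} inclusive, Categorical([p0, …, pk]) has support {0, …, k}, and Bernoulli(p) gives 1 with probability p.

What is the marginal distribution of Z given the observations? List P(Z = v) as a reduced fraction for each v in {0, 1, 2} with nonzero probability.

Enumerate traces; 54 have nonzero weight after conditioning:
  (Z=0, U=1, Y=0, X=0, W=1, V=2) weight 1/540
  (Z=0, U=1, Y=0, X=0, W=1, V=3) weight 1/540
  (Z=0, U=1, Y=0, X=0, W=1, V=4) weight 1/540
  (Z=0, U=1, Y=0, X=1, W=1, V=2) weight 1/540
  (Z=0, U=1, Y=0, X=1, W=1, V=3) weight 1/540
  (Z=0, U=1, Y=0, X=1, W=1, V=4) weight 1/540
  (Z=0, U=1, Y=1, X=0, W=1, V=2) weight 1/270
  (Z=0, U=1, Y=1, X=0, W=1, V=3) weight 1/270
  (Z=1, U=3, Y=0, X=0, W=0, V=2) weight 1/189
  (Z=2, U=2, Y=0, X=0, W=1, V=2) weight 1/540
  … 44 more
Group by Z:
  weight(Z=0) = 2/45
  weight(Z=1) = 1/18
  weight(Z=2) = 2/45
Total weight = 2/45 + 1/18 + 2/45 = 13/90
P(Z=0 | obs) = 2/45 / 13/90 = 4/13
P(Z=1 | obs) = 1/18 / 13/90 = 5/13
P(Z=2 | obs) = 2/45 / 13/90 = 4/13

P(Z=0) = 4/13, P(Z=1) = 5/13, P(Z=2) = 4/13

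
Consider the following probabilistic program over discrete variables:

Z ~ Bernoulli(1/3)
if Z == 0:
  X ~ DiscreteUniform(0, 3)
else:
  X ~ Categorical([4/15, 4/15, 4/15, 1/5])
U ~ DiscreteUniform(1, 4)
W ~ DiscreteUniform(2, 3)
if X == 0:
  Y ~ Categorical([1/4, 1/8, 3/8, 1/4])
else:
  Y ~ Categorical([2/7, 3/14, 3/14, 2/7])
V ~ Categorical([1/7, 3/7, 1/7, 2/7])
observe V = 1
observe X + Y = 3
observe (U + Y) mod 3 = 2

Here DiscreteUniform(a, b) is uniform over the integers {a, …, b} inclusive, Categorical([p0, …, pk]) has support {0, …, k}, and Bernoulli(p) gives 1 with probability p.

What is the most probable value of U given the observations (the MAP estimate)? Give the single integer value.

Enumerate traces; 20 have nonzero weight after conditioning:
  (Z=0, X=0, U=2, W=2, Y=3, V=1) weight 1/448
  (Z=0, X=0, U=2, W=3, Y=3, V=1) weight 1/448
  (Z=0, X=1, U=3, W=2, Y=2, V=1) weight 3/1568
  (Z=0, X=1, U=3, W=3, Y=2, V=1) weight 3/1568
  (Z=0, X=2, U=1, W=2, Y=1, V=1) weight 3/1568
  (Z=0, X=2, U=1, W=3, Y=1, V=1) weight 3/1568
  (Z=0, X=2, U=4, W=2, Y=1, V=1) weight 3/1568
  (Z=0, X=2, U=4, W=3, Y=1, V=1) weight 3/1568
  … 12 more
Group by U:
  weight(U=1) = 23/3920
  weight(U=2) = 47/3360
  weight(U=3) = 23/3920
  weight(U=4) = 23/3920
Total weight = 23/3920 + 47/3360 + 23/3920 + 23/3920 = 743/23520
P(U=1 | obs) = 23/3920 / 743/23520 = 138/743
P(U=2 | obs) = 47/3360 / 743/23520 = 329/743
P(U=3 | obs) = 23/3920 / 743/23520 = 138/743
P(U=4 | obs) = 23/3920 / 743/23520 = 138/743
argmax = 2

argmax_v P(U = v | obs) = 2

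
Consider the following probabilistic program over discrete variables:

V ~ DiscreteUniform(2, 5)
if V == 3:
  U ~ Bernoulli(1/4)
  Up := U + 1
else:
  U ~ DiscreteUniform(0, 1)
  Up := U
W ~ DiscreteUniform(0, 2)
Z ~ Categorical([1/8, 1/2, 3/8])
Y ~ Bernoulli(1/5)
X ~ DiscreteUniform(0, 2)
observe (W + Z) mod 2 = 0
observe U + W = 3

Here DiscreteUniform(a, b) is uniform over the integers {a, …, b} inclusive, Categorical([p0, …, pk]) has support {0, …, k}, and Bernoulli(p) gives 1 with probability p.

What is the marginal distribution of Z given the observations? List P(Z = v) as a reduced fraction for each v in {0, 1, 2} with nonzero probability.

Enumerate traces; 48 have nonzero weight after conditioning:
  (V=2, U=1, W=2, Z=0, Y=0, X=0) weight 1/720
  (V=2, U=1, W=2, Z=0, Y=0, X=1) weight 1/720
  (V=2, U=1, W=2, Z=0, Y=0, X=2) weight 1/720
  (V=2, U=1, W=2, Z=0, Y=1, X=0) weight 1/2880
  (V=2, U=1, W=2, Z=0, Y=1, X=1) weight 1/2880
  (V=2, U=1, W=2, Z=0, Y=1, X=2) weight 1/2880
  (V=2, U=1, W=2, Z=2, Y=0, X=0) weight 1/240
  (V=2, U=1, W=2, Z=2, Y=0, X=1) weight 1/240
  … 40 more
Group by Z:
  weight(Z=0) = 7/384
  weight(Z=2) = 7/128
Total weight = 7/384 + 7/128 = 7/96
P(Z=0 | obs) = 7/384 / 7/96 = 1/4
P(Z=2 | obs) = 7/128 / 7/96 = 3/4

P(Z=0) = 1/4, P(Z=2) = 3/4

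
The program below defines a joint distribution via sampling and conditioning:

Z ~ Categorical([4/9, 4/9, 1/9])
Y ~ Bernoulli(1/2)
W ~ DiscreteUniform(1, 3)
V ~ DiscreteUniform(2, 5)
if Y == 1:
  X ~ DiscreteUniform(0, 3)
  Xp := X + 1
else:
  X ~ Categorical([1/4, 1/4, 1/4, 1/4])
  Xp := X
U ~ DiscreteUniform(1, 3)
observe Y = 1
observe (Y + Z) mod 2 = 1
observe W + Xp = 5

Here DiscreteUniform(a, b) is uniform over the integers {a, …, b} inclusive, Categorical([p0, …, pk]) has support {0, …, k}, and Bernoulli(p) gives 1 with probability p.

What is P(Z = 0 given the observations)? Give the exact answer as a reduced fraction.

Enumerate traces; 72 have nonzero weight after conditioning:
  (Z=0, Y=1, W=1, V=2, X=3, U=1) weight 1/648
  (Z=0, Y=1, W=1, V=2, X=3, U=2) weight 1/648
  (Z=0, Y=1, W=1, V=2, X=3, U=3) weight 1/648
  (Z=0, Y=1, W=1, V=3, X=3, U=1) weight 1/648
  (Z=0, Y=1, W=1, V=3, X=3, U=2) weight 1/648
  (Z=0, Y=1, W=1, V=3, X=3, U=3) weight 1/648
  (Z=0, Y=1, W=1, V=4, X=3, U=1) weight 1/648
  (Z=0, Y=1, W=1, V=4, X=3, U=2) weight 1/648
  (Z=2, Y=1, W=1, V=2, X=3, U=1) weight 1/2592
  … 63 more
Group by Z:
  weight(Z=0) = 1/18
  weight(Z=2) = 1/72
Total weight = 1/18 + 1/72 = 5/72
P(Z=0 | obs) = 1/18 / 5/72 = 4/5
P(Z=2 | obs) = 1/72 / 5/72 = 1/5

P(Z = 0 | obs) = 4/5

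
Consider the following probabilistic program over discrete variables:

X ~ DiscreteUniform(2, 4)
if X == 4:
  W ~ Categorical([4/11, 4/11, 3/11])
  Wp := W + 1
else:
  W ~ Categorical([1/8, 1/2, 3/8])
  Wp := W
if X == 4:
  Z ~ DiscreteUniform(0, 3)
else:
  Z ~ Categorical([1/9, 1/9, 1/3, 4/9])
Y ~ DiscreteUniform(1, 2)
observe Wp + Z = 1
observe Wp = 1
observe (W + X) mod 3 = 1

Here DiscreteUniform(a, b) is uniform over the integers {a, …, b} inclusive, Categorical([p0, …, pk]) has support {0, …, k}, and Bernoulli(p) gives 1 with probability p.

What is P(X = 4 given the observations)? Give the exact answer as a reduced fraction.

Enumerate traces; 4 have nonzero weight after conditioning:
  (X=3, W=1, Z=0, Y=1) weight 1/108
  (X=3, W=1, Z=0, Y=2) weight 1/108
  (X=4, W=0, Z=0, Y=1) weight 1/66
  (X=4, W=0, Z=0, Y=2) weight 1/66
Group by X:
  weight(X=3) = 1/54
  weight(X=4) = 1/33
Total weight = 1/54 + 1/33 = 29/594
P(X=3 | obs) = 1/54 / 29/594 = 11/29
P(X=4 | obs) = 1/33 / 29/594 = 18/29

P(X = 4 | obs) = 18/29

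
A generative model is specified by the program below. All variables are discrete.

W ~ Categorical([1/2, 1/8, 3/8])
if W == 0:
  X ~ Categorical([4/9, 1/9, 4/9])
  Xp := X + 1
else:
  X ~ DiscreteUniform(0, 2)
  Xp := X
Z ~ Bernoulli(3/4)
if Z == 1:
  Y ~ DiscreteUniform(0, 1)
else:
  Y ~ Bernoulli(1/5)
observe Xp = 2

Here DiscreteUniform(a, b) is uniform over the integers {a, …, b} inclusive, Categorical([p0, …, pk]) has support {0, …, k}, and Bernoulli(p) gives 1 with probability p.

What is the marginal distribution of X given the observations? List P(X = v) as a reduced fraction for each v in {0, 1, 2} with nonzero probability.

Enumerate traces; 12 have nonzero weight after conditioning:
  (W=0, X=1, Z=0, Y=0) weight 1/90
  (W=0, X=1, Z=0, Y=1) weight 1/360
  (W=0, X=1, Z=1, Y=0) weight 1/48
  (W=0, X=1, Z=1, Y=1) weight 1/48
  (W=1, X=2, Z=0, Y=0) weight 1/120
  (W=1, X=2, Z=0, Y=1) weight 1/480
  (W=1, X=2, Z=1, Y=0) weight 1/64
  (W=1, X=2, Z=1, Y=1) weight 1/64
  … 4 more
Group by X:
  weight(X=1) = 1/18
  weight(X=2) = 1/6
Total weight = 1/18 + 1/6 = 2/9
P(X=1 | obs) = 1/18 / 2/9 = 1/4
P(X=2 | obs) = 1/6 / 2/9 = 3/4

P(X=1) = 1/4, P(X=2) = 3/4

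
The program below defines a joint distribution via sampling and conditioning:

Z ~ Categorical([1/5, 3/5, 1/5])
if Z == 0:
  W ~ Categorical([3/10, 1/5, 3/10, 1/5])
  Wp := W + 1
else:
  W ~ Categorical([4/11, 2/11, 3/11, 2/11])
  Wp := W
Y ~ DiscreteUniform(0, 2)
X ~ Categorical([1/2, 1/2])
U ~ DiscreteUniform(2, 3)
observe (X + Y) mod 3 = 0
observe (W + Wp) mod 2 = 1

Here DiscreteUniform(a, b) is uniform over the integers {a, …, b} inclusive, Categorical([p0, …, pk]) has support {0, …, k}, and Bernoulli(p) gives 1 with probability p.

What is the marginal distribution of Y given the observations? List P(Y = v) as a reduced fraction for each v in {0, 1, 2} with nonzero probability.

Enumerate traces; 16 have nonzero weight after conditioning:
  (Z=0, W=0, Y=0, X=0, U=2) weight 1/200
  (Z=0, W=0, Y=0, X=0, U=3) weight 1/200
  (Z=0, W=0, Y=2, X=1, U=2) weight 1/200
  (Z=0, W=0, Y=2, X=1, U=3) weight 1/200
  (Z=0, W=1, Y=0, X=0, U=2) weight 1/300
  (Z=0, W=1, Y=0, X=0, U=3) weight 1/300
  (Z=0, W=1, Y=2, X=1, U=2) weight 1/300
  (Z=0, W=1, Y=2, X=1, U=3) weight 1/300
  … 8 more
Group by Y:
  weight(Y=0) = 1/30
  weight(Y=2) = 1/30
Total weight = 1/30 + 1/30 = 1/15
P(Y=0 | obs) = 1/30 / 1/15 = 1/2
P(Y=2 | obs) = 1/30 / 1/15 = 1/2

P(Y=0) = 1/2, P(Y=2) = 1/2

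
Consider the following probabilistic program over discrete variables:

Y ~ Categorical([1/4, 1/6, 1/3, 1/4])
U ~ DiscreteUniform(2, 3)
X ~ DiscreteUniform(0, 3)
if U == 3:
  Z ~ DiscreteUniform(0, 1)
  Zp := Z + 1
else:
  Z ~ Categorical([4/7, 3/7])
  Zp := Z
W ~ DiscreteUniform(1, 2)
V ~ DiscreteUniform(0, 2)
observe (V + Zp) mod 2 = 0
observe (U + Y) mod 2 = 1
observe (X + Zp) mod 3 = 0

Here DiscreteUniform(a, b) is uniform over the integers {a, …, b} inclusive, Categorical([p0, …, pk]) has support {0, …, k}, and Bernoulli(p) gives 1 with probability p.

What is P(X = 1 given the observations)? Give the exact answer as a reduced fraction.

Enumerate traces; 32 have nonzero weight after conditioning:
  (Y=0, U=3, X=1, Z=1, W=1, V=0) weight 1/384
  (Y=0, U=3, X=1, Z=1, W=1, V=2) weight 1/384
  (Y=0, U=3, X=1, Z=1, W=2, V=0) weight 1/384
  (Y=0, U=3, X=1, Z=1, W=2, V=2) weight 1/384
  (Y=0, U=3, X=2, Z=0, W=1, V=1) weight 1/384
  (Y=0, U=3, X=2, Z=0, W=2, V=1) weight 1/384
  (Y=1, U=2, X=0, Z=0, W=1, V=0) weight 1/504
  (Y=1, U=2, X=0, Z=0, W=1, V=2) weight 1/504
  (Y=1, U=2, X=3, Z=0, W=1, V=0) weight 1/504
  … 23 more
Group by X:
  weight(X=0) = 5/252
  weight(X=1) = 7/288
  weight(X=2) = 79/4032
  weight(X=3) = 5/252
Total weight = 5/252 + 7/288 + 79/4032 + 5/252 = 337/4032
P(X=0 | obs) = 5/252 / 337/4032 = 80/337
P(X=1 | obs) = 7/288 / 337/4032 = 98/337
P(X=2 | obs) = 79/4032 / 337/4032 = 79/337
P(X=3 | obs) = 5/252 / 337/4032 = 80/337

P(X = 1 | obs) = 98/337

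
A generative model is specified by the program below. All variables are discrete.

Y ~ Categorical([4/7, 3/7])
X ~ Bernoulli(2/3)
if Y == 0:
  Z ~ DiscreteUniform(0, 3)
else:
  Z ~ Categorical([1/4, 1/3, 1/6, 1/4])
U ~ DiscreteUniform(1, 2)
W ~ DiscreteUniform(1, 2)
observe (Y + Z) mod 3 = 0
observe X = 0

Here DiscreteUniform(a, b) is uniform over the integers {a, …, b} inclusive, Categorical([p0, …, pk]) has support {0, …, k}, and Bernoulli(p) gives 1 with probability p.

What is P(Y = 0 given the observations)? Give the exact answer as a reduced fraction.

Enumerate traces; 12 have nonzero weight after conditioning:
  (Y=0, X=0, Z=0, U=1, W=1) weight 1/84
  (Y=0, X=0, Z=0, U=1, W=2) weight 1/84
  (Y=0, X=0, Z=0, U=2, W=1) weight 1/84
  (Y=0, X=0, Z=0, U=2, W=2) weight 1/84
  (Y=0, X=0, Z=3, U=1, W=1) weight 1/84
  (Y=0, X=0, Z=3, U=1, W=2) weight 1/84
  (Y=0, X=0, Z=3, U=2, W=1) weight 1/84
  (Y=0, X=0, Z=3, U=2, W=2) weight 1/84
  (Y=1, X=0, Z=2, U=1, W=1) weight 1/168
  … 3 more
Group by Y:
  weight(Y=0) = 2/21
  weight(Y=1) = 1/42
Total weight = 2/21 + 1/42 = 5/42
P(Y=0 | obs) = 2/21 / 5/42 = 4/5
P(Y=1 | obs) = 1/42 / 5/42 = 1/5

P(Y = 0 | obs) = 4/5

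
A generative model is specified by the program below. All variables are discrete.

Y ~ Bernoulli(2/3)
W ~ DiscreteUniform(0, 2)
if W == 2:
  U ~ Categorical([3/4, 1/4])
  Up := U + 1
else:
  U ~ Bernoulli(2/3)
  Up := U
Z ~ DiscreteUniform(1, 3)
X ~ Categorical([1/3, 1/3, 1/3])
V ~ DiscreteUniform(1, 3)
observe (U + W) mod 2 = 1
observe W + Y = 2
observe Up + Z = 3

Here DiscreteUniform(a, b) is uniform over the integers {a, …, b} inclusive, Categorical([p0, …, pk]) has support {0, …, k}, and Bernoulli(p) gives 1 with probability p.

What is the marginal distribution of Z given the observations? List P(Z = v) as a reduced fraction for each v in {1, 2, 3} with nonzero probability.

Enumerate traces; 18 have nonzero weight after conditioning:
  (Y=0, W=2, U=1, Z=1, X=0, V=1) weight 1/972
  (Y=0, W=2, U=1, Z=1, X=0, V=2) weight 1/972
  (Y=0, W=2, U=1, Z=1, X=0, V=3) weight 1/972
  (Y=0, W=2, U=1, Z=1, X=1, V=1) weight 1/972
  (Y=0, W=2, U=1, Z=1, X=1, V=2) weight 1/972
  (Y=0, W=2, U=1, Z=1, X=1, V=3) weight 1/972
  (Y=0, W=2, U=1, Z=1, X=2, V=1) weight 1/972
  (Y=0, W=2, U=1, Z=1, X=2, V=2) weight 1/972
  (Y=1, W=1, U=0, Z=3, X=0, V=1) weight 2/729
  … 9 more
Group by Z:
  weight(Z=1) = 1/108
  weight(Z=3) = 2/81
Total weight = 1/108 + 2/81 = 11/324
P(Z=1 | obs) = 1/108 / 11/324 = 3/11
P(Z=3 | obs) = 2/81 / 11/324 = 8/11

P(Z=1) = 3/11, P(Z=3) = 8/11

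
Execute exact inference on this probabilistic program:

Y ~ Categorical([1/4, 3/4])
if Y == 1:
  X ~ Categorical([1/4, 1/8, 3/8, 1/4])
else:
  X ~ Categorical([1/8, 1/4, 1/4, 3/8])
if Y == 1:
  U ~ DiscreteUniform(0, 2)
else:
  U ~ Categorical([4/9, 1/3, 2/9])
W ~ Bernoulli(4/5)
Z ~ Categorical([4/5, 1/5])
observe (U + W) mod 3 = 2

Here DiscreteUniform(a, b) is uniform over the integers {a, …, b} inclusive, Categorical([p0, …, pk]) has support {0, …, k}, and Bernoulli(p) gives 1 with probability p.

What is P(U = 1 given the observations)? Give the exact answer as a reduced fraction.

Enumerate traces; 32 have nonzero weight after conditioning:
  (Y=0, X=0, U=1, W=1, Z=0) weight 1/150
  (Y=0, X=0, U=1, W=1, Z=1) weight 1/600
  (Y=0, X=0, U=2, W=0, Z=0) weight 1/900
  (Y=0, X=0, U=2, W=0, Z=1) weight 1/3600
  (Y=0, X=1, U=1, W=1, Z=0) weight 1/75
  (Y=0, X=1, U=1, W=1, Z=1) weight 1/300
  (Y=0, X=1, U=2, W=0, Z=0) weight 1/450
  (Y=0, X=1, U=2, W=0, Z=1) weight 1/1800
  … 24 more
Group by U:
  weight(U=1) = 4/15
  weight(U=2) = 11/180
Total weight = 4/15 + 11/180 = 59/180
P(U=1 | obs) = 4/15 / 59/180 = 48/59
P(U=2 | obs) = 11/180 / 59/180 = 11/59

P(U = 1 | obs) = 48/59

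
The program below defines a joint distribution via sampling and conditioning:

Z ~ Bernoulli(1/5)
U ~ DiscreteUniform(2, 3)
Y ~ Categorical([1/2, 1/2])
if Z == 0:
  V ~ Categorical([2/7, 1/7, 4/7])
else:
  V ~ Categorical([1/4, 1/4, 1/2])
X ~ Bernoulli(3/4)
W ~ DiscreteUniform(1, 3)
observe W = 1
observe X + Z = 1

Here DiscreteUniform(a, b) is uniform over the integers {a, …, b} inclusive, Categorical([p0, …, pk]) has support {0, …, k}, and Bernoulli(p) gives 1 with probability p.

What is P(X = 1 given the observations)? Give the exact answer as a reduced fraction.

P(X = 1 | obs) = 12/13

Enumerate traces; 24 have nonzero weight after conditioning:
  (Z=0, U=2, Y=0, V=0, X=1, W=1) weight 1/70
  (Z=0, U=2, Y=0, V=1, X=1, W=1) weight 1/140
  (Z=0, U=2, Y=0, V=2, X=1, W=1) weight 1/35
  (Z=0, U=2, Y=1, V=0, X=1, W=1) weight 1/70
  (Z=0, U=2, Y=1, V=1, X=1, W=1) weight 1/140
  (Z=0, U=2, Y=1, V=2, X=1, W=1) weight 1/35
  (Z=0, U=3, Y=0, V=0, X=1, W=1) weight 1/70
  (Z=0, U=3, Y=0, V=1, X=1, W=1) weight 1/140
  (Z=1, U=2, Y=0, V=0, X=0, W=1) weight 1/960
  … 15 more
Group by X:
  weight(X=0) = 1/60
  weight(X=1) = 1/5
Total weight = 1/60 + 1/5 = 13/60
P(X=0 | obs) = 1/60 / 13/60 = 1/13
P(X=1 | obs) = 1/5 / 13/60 = 12/13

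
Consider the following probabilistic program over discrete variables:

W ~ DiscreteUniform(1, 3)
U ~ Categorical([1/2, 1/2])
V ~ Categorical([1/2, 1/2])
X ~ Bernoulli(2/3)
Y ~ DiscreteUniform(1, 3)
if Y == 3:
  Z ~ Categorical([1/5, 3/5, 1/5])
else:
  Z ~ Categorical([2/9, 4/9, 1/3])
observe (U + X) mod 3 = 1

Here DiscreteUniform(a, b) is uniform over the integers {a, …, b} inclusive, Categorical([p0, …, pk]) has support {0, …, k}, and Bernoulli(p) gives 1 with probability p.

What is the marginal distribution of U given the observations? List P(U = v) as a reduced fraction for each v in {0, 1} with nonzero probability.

Enumerate traces; 108 have nonzero weight after conditioning:
  (W=1, U=0, V=0, X=1, Y=1, Z=0) weight 1/243
  (W=1, U=0, V=0, X=1, Y=1, Z=1) weight 2/243
  (W=1, U=0, V=0, X=1, Y=1, Z=2) weight 1/162
  (W=1, U=0, V=0, X=1, Y=2, Z=0) weight 1/243
  (W=1, U=0, V=0, X=1, Y=2, Z=1) weight 2/243
  (W=1, U=0, V=0, X=1, Y=2, Z=2) weight 1/162
  (W=1, U=0, V=0, X=1, Y=3, Z=0) weight 1/270
  (W=1, U=0, V=0, X=1, Y=3, Z=1) weight 1/90
  (W=1, U=1, V=0, X=0, Y=1, Z=0) weight 1/486
  … 99 more
Group by U:
  weight(U=0) = 1/3
  weight(U=1) = 1/6
Total weight = 1/3 + 1/6 = 1/2
P(U=0 | obs) = 1/3 / 1/2 = 2/3
P(U=1 | obs) = 1/6 / 1/2 = 1/3

P(U=0) = 2/3, P(U=1) = 1/3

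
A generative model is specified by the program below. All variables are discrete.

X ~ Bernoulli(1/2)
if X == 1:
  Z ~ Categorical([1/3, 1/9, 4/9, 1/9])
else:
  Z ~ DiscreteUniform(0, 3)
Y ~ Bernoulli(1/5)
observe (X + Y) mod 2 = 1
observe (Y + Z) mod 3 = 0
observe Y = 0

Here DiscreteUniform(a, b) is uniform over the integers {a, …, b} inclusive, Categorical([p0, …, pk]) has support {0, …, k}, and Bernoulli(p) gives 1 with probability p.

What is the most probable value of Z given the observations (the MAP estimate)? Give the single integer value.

Enumerate traces; 2 have nonzero weight after conditioning:
  (X=1, Z=0, Y=0) weight 2/15
  (X=1, Z=3, Y=0) weight 2/45
Group by Z:
  weight(Z=0) = 2/15
  weight(Z=3) = 2/45
Total weight = 2/15 + 2/45 = 8/45
P(Z=0 | obs) = 2/15 / 8/45 = 3/4
P(Z=3 | obs) = 2/45 / 8/45 = 1/4
argmax = 0

argmax_v P(Z = v | obs) = 0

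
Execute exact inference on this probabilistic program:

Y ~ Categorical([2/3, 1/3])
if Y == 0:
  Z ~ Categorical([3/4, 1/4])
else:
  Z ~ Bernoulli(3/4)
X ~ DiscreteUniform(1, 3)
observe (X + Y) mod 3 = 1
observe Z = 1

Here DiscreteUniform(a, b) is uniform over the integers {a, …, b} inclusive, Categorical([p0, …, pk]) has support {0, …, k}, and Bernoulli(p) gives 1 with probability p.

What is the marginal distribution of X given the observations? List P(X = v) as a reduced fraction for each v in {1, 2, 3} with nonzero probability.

P(X=1) = 2/5, P(X=3) = 3/5

Enumerate traces; 2 have nonzero weight after conditioning:
  (Y=0, Z=1, X=1) weight 1/18
  (Y=1, Z=1, X=3) weight 1/12
Group by X:
  weight(X=1) = 1/18
  weight(X=3) = 1/12
Total weight = 1/18 + 1/12 = 5/36
P(X=1 | obs) = 1/18 / 5/36 = 2/5
P(X=3 | obs) = 1/12 / 5/36 = 3/5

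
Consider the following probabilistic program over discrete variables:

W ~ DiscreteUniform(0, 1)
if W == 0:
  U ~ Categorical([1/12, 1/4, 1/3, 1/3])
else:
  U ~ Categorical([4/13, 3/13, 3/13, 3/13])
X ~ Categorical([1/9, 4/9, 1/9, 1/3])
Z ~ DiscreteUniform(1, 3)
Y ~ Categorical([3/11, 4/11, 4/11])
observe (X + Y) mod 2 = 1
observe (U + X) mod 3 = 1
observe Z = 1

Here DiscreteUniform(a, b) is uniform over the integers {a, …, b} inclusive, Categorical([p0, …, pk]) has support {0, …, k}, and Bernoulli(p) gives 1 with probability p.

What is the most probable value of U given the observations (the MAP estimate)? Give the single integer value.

Enumerate traces; 16 have nonzero weight after conditioning:
  (W=0, U=0, X=1, Z=1, Y=0) weight 1/594
  (W=0, U=0, X=1, Z=1, Y=2) weight 2/891
  (W=0, U=1, X=0, Z=1, Y=1) weight 1/594
  (W=0, U=1, X=3, Z=1, Y=0) weight 1/264
  (W=0, U=1, X=3, Z=1, Y=2) weight 1/198
  (W=0, U=2, X=2, Z=1, Y=1) weight 2/891
  (W=0, U=3, X=1, Z=1, Y=0) weight 2/297
  (W=0, U=3, X=1, Z=1, Y=2) weight 8/891
  … 8 more
Group by U:
  weight(U=0) = 427/23166
  weight(U=1) = 625/30888
  weight(U=2) = 4/1053
  weight(U=3) = 28/1053
Total weight = 427/23166 + 625/30888 + 4/1053 + 28/1053 = 79/1144
P(U=0 | obs) = 427/23166 / 79/1144 = 1708/6399
P(U=1 | obs) = 625/30888 / 79/1144 = 625/2133
P(U=2 | obs) = 4/1053 / 79/1144 = 352/6399
P(U=3 | obs) = 28/1053 / 79/1144 = 2464/6399
argmax = 3

argmax_v P(U = v | obs) = 3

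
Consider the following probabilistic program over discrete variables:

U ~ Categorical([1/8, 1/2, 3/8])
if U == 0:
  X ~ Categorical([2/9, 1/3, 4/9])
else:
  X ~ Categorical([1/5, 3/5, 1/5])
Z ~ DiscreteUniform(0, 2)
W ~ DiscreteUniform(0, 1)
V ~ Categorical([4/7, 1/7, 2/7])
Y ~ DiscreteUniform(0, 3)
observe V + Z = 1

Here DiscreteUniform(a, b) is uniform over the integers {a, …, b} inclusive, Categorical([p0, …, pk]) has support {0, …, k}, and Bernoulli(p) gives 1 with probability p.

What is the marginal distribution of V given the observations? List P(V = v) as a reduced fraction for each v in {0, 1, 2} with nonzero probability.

Enumerate traces; 144 have nonzero weight after conditioning:
  (U=0, X=0, Z=0, W=0, V=1, Y=0) weight 1/6048
  (U=0, X=0, Z=0, W=0, V=1, Y=1) weight 1/6048
  (U=0, X=0, Z=0, W=0, V=1, Y=2) weight 1/6048
  (U=0, X=0, Z=0, W=0, V=1, Y=3) weight 1/6048
  (U=0, X=0, Z=0, W=1, V=1, Y=0) weight 1/6048
  (U=0, X=0, Z=0, W=1, V=1, Y=1) weight 1/6048
  (U=0, X=0, Z=0, W=1, V=1, Y=2) weight 1/6048
  (U=0, X=0, Z=0, W=1, V=1, Y=3) weight 1/6048
  (U=0, X=0, Z=1, W=0, V=0, Y=0) weight 1/1512
  … 135 more
Group by V:
  weight(V=0) = 4/21
  weight(V=1) = 1/21
Total weight = 4/21 + 1/21 = 5/21
P(V=0 | obs) = 4/21 / 5/21 = 4/5
P(V=1 | obs) = 1/21 / 5/21 = 1/5

P(V=0) = 4/5, P(V=1) = 1/5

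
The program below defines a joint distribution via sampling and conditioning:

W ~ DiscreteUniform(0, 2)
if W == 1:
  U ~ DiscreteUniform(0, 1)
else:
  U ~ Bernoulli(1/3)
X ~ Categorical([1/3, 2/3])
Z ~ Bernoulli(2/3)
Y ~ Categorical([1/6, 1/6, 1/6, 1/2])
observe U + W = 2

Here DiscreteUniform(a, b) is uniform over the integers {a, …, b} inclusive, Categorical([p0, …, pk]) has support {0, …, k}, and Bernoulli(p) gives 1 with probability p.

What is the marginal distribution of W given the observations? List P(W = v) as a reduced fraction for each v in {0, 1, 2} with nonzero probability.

Enumerate traces; 32 have nonzero weight after conditioning:
  (W=1, U=1, X=0, Z=0, Y=0) weight 1/324
  (W=1, U=1, X=0, Z=0, Y=1) weight 1/324
  (W=1, U=1, X=0, Z=0, Y=2) weight 1/324
  (W=1, U=1, X=0, Z=0, Y=3) weight 1/108
  (W=1, U=1, X=0, Z=1, Y=0) weight 1/162
  (W=1, U=1, X=0, Z=1, Y=1) weight 1/162
  (W=1, U=1, X=0, Z=1, Y=2) weight 1/162
  (W=1, U=1, X=0, Z=1, Y=3) weight 1/54
  (W=2, U=0, X=0, Z=0, Y=0) weight 1/243
  … 23 more
Group by W:
  weight(W=1) = 1/6
  weight(W=2) = 2/9
Total weight = 1/6 + 2/9 = 7/18
P(W=1 | obs) = 1/6 / 7/18 = 3/7
P(W=2 | obs) = 2/9 / 7/18 = 4/7

P(W=1) = 3/7, P(W=2) = 4/7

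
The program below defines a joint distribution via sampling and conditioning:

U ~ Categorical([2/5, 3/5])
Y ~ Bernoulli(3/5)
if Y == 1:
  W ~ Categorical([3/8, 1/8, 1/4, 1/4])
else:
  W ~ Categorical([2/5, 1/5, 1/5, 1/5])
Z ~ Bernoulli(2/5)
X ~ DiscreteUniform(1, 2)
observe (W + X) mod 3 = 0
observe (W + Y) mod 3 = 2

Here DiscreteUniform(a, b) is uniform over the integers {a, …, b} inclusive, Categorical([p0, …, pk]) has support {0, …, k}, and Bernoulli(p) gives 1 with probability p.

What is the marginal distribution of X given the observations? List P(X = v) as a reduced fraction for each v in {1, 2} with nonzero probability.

Enumerate traces; 8 have nonzero weight after conditioning:
  (U=0, Y=0, W=2, Z=0, X=1) weight 6/625
  (U=0, Y=0, W=2, Z=1, X=1) weight 4/625
  (U=0, Y=1, W=1, Z=0, X=2) weight 9/1000
  (U=0, Y=1, W=1, Z=1, X=2) weight 3/500
  (U=1, Y=0, W=2, Z=0, X=1) weight 9/625
  (U=1, Y=0, W=2, Z=1, X=1) weight 6/625
  (U=1, Y=1, W=1, Z=0, X=2) weight 27/2000
  (U=1, Y=1, W=1, Z=1, X=2) weight 9/1000
Group by X:
  weight(X=1) = 1/25
  weight(X=2) = 3/80
Total weight = 1/25 + 3/80 = 31/400
P(X=1 | obs) = 1/25 / 31/400 = 16/31
P(X=2 | obs) = 3/80 / 31/400 = 15/31

P(X=1) = 16/31, P(X=2) = 15/31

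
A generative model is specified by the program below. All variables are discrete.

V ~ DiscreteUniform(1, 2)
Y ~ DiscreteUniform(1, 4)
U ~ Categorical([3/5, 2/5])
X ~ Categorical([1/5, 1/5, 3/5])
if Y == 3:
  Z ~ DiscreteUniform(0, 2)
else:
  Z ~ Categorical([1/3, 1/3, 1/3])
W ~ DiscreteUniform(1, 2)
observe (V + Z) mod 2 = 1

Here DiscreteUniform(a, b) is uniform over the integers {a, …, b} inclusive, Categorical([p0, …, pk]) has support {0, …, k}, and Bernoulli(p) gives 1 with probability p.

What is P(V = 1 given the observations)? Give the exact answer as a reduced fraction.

P(V = 1 | obs) = 2/3

Enumerate traces; 144 have nonzero weight after conditioning:
  (V=1, Y=1, U=0, X=0, Z=0, W=1) weight 1/400
  (V=1, Y=1, U=0, X=0, Z=0, W=2) weight 1/400
  (V=1, Y=1, U=0, X=0, Z=2, W=1) weight 1/400
  (V=1, Y=1, U=0, X=0, Z=2, W=2) weight 1/400
  (V=1, Y=1, U=0, X=1, Z=0, W=1) weight 1/400
  (V=1, Y=1, U=0, X=1, Z=0, W=2) weight 1/400
  (V=1, Y=1, U=0, X=1, Z=2, W=1) weight 1/400
  (V=1, Y=1, U=0, X=1, Z=2, W=2) weight 1/400
  (V=2, Y=1, U=0, X=0, Z=1, W=1) weight 1/400
  … 135 more
Group by V:
  weight(V=1) = 1/3
  weight(V=2) = 1/6
Total weight = 1/3 + 1/6 = 1/2
P(V=1 | obs) = 1/3 / 1/2 = 2/3
P(V=2 | obs) = 1/6 / 1/2 = 1/3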